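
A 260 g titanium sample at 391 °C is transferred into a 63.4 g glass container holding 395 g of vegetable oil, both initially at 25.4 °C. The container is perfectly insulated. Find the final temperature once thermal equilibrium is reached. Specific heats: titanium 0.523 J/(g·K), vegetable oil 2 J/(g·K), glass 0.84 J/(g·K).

T_f ≈ 76.2 °C

Taking heat into each body as positive, Σ m c ΔT = 0:
260·0.523·(T − 391) + 395·2·(T − 25.4) + 63.4·0.84·(T − 25.4) = 0
979.24 T = 74587
T = 74587 / 979.24 = 76.2 °C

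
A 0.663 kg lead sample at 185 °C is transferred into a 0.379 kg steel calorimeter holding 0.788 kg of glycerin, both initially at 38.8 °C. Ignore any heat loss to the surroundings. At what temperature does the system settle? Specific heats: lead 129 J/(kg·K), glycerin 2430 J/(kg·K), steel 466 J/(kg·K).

T_f = Σ m_i c_i T_i / Σ m_i c_i:
T_f = (85.53·185 + 1914.8·38.8 + 176.61·38.8) / (85.53 + 1914.8 + 176.61)
    = 96971 / 2177 ≈ 44.54 °C

T_f ≈ 44.5 °C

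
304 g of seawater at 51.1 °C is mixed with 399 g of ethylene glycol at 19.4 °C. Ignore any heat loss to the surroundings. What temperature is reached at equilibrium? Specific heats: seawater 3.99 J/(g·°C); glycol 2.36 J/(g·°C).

Conservation of energy gives ΣQ = 0:
304×3.99×(T − 51.1) + 399×2.36×(T − 19.4) = 0
1213(T − 51.1) + 941.64(T − 19.4) = 0
2154.6 T = 80250
T = 80250 / 2154.6 = 37.2 °C

T_f ≈ 37.2 °C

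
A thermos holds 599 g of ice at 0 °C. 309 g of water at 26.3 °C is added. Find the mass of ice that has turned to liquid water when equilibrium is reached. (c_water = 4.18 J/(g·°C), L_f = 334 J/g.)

Water can give up m c ΔT = 309×4.18×26.3 = 33970 J before reaching 0 °C.
Melting all 599 g of ice would need 599×334 = 200066 J.
Since 33970 < 200066 J, not all the ice melts; equilibrium is at 0 °C.
Mass melted = 33970/334 ≈ 101.7 g.

m_melted ≈ 102 g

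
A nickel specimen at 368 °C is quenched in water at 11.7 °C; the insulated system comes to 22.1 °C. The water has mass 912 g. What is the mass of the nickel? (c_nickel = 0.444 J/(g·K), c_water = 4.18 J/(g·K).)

m ≈ 258 g

Heat lost by the nickel = heat gained by the water:
m×0.444×(368 − 22.1) = 912×4.18×(22.1 − 11.7)
153.58 m = 39646  ⇒  m ≈ 258.1 g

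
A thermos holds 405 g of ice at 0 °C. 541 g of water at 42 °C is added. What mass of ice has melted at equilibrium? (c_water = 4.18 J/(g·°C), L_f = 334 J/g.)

Cooling the water to 0 °C releases 541·4.18·42 = 94978 J.
To melt every bit of ice: 405·334 = 135270 J.
94978 J < 135270 J, so only part of the ice melts and the system sits at 0 °C.
m_melted·334 = 94978  ⇒  m_melted ≈ 284.4 g.

m_melted ≈ 284 g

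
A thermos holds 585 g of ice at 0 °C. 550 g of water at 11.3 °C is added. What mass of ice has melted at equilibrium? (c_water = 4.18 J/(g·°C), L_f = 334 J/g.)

m_melted ≈ 77.8 g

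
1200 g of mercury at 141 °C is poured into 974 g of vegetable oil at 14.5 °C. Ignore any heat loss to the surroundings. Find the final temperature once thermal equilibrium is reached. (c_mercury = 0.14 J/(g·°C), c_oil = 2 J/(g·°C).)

Energy conservation, ΣQ = 0:
1200*0.14*(T − 141) + 974*2*(T − 14.5) = 0
168(T − 141) + 1948(T − 14.5) = 0
(168 + 1948) T = 168*141 + 1948*14.5
T = 51934/2116 ≈ 24.54 °C

T_f ≈ 24.5 °C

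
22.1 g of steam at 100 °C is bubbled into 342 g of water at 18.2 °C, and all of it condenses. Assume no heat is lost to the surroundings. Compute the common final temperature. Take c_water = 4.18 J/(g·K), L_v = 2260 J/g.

Setting the total heat transfer to zero:
steam→water at 100 °C releases m L_v = 22.1·2260 = 49946; condensate cools 100→T: 22.1·4.18·(T − 100) = 92.38(T − 100); original water: 1429.6(T − 18.2)
1521.9 T = 49946 + 9237.8 + 26018 = 85202
T ≈ 55.98 °C, under the boiling point, so the assumption holds.

T_f ≈ 56.0 °C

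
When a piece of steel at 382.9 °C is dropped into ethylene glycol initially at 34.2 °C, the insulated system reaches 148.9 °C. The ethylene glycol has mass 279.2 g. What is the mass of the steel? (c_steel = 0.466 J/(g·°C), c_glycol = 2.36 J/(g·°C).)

Let T be the final temperature. ΣQ_i = 0:
m×0.466×(148.9 − 382.9) + 279.2×2.36×(148.9 − 34.2) = 0
-109.04 m = -75577
m = -75577/-109.04 ≈ 693.1 g

m ≈ 693 g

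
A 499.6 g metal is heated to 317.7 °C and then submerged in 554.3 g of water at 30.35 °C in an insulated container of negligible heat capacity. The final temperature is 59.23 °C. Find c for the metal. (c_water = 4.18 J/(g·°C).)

Taking heat into each body as positive, Σ m c ΔT = 0:
499.6×c×(59.23 − 317.7) + 554.3×4.18×(59.23 − 30.35) = 0
-129132 c = -66914
c = -66914/-129132 ≈ 0.5182 J/(g·°C)

c ≈ 0.518 J/(g·°C)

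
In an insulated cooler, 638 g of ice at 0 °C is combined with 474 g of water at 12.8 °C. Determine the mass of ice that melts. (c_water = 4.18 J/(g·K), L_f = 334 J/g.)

m_melted ≈ 75.9 g

Water can give up m c ΔT = 474·4.18·12.8 = 25361 J before reaching 0 °C.
Fully melting the ice requires m_ice L_f = 638·334 = 213092 J.
Since 25361 < 213092 J, not all the ice melts; equilibrium is at 0 °C.
m_melt = 25361 / L_f = 75.93 g.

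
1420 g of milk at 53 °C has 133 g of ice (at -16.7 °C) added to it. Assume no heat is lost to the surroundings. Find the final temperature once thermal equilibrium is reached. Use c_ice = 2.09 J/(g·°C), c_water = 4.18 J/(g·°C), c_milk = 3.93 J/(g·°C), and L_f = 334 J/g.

Conservation of energy gives ΣQ = 0:
warm ice to 0 °C: 133×2.09×(0 − (-16.7)) = 4642.1; fusion: m_ice L_f = 133×334 = 44422; meltwater 0→T: 133×4.18×T = 555.94 T; milk cools: 1420×3.93×(T − 53) = 5580.6(T − 53)
6136.5 T = 295772 − 49064 = 246708
T ≈ 40.20 °C — above 0 °C, consistent with complete melting.

T_f ≈ 40.2 °C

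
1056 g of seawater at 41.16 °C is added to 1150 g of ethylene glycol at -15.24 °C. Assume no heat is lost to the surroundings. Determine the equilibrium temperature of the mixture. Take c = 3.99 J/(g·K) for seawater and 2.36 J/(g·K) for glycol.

Heat gained plus heat lost sum to zero:
1056·3.99·(T − 41.16) + 1150·2.36·(T − (-15.24)) = 0
6927.4 T = 132064
T = 132064/6927.4 ≈ 19.06 °C

T_f ≈ 19.1 °C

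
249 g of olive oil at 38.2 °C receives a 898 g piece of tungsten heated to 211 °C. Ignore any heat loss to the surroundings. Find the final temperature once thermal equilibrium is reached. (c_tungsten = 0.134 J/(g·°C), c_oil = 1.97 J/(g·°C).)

T_f ≈ 72.2 °C

Set heat shed by the hot body equal to heat absorbed by the cold body:
898×0.134×(211 − T) = 249×1.97×(T − 38.2)
120.33(211 − T) = 490.53(T − 38.2)
610.86 T = 44128  ⇒  T ≈ 72.24 °C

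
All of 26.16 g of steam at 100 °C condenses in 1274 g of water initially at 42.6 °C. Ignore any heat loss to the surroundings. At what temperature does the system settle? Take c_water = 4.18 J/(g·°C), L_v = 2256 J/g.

T_f ≈ 54.6 °C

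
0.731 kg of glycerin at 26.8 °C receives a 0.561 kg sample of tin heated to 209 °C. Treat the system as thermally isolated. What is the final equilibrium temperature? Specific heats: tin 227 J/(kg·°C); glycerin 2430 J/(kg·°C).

T_f ≈ 39.0 °C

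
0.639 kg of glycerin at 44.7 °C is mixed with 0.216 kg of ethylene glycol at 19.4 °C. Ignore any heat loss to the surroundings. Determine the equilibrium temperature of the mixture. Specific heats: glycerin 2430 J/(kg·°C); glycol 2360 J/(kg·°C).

T_f ≈ 38.4 °C

T_f = Σ m_i c_i T_i / Σ m_i c_i:
T_f = (1552.8·44.7 + 509.76·19.4) / (1552.8 + 509.76)
    = 79298 / 2062.5 ≈ 38.45 °C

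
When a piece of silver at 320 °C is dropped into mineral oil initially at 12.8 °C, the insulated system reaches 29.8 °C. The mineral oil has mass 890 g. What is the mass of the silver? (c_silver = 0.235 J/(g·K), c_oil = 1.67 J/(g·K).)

m ≈ 371 g

Net heat exchanged in the isolated system is zero:
m×0.235×(29.8 − 320) + 890×1.67×(29.8 − 12.8) = 0
-68.2 m = -25267
m = -25267/-68.2 ≈ 370.5 g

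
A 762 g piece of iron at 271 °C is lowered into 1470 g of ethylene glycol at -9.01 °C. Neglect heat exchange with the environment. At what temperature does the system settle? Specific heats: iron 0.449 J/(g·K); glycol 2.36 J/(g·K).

T_f ≈ 16.1 °C

Setting the total heat transfer to zero:
762×0.449×(T − 271) + 1470×2.36×(T − (-9.01)) = 0
342.14(T − 271) + 3469.2(T − (-9.01)) = 0
3811.3 T = 61462
T ≈ 16.13 °C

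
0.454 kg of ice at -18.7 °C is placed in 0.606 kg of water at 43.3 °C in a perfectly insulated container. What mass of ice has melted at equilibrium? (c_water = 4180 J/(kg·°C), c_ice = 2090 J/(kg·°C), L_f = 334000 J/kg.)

m_melted ≈ 0.275 kg

Heat available from the water dropping to 0 °C: 0.606·4180·43.3 = 109682 J.
Of that, 0.454·2090·18.7 = 17744 J goes to bring the ice to 0 °C, leaving 91939 J.
Melting all 0.454 kg of ice would need 0.454·334000 = 151636 J.
That's not enough to melt it all — equilibrium is at 0 °C with ice remaining.
Mass melted = 91939/334000 ≈ 0.2753 kg.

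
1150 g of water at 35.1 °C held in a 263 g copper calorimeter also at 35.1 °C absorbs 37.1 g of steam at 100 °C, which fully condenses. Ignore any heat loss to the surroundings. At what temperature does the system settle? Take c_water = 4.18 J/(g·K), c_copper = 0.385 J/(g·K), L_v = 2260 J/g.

T_f ≈ 53.6 °C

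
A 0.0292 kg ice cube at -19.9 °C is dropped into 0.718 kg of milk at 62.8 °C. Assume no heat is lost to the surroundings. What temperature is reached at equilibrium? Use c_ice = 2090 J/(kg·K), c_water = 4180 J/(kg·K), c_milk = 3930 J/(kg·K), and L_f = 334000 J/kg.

Conservation of energy gives ΣQ = 0:
warm ice to 0 °C: 0.0292·2090·(0 − (-19.9)) = 1214.5; melt ice: 0.0292·334000 = 9752.8; warm the meltwater: 122.06 T; milk cools: 0.718·3930·(T − 62.8) = 2821.7(T − 62.8)
2943.8 T = 177205 − 10967 = 166238
T ≈ 56.47 °C (positive, so assuming full melt was valid).

T_f ≈ 56.5 °C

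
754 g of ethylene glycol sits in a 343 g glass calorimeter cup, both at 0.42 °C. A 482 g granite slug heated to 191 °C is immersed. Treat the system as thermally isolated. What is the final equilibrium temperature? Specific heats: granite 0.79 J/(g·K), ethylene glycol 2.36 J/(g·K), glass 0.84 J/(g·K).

T_f is the heat-capacity-weighted average of the initial temperatures:
T_f = (380.78·191 + 1779.4·0.42 + 288.12·0.42) / (380.78 + 1779.4 + 288.12)
    = 73597 / 2448.3 ≈ 30.06 °C

T_f ≈ 30.1 °C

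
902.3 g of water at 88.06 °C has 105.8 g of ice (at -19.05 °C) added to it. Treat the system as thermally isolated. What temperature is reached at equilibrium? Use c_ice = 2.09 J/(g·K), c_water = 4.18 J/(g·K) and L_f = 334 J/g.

Let T be the final temperature. ΣQ_i = 0:
warm ice to 0 °C: 105.8·2.09·(0 − (-19.05)) = 4212.4; melt ice: 105.8·334 = 35337; meltwater 0→T: 105.8·4.18·T = 442.24 T; water cools: 902.3·4.18·(T − 88.06) = 3771.6(T − 88.06)
4213.9 T = 332128 − 39550 = 292579
T ≈ 69.43 °C (positive, so assuming full melt was valid).

T_f ≈ 69.4 °C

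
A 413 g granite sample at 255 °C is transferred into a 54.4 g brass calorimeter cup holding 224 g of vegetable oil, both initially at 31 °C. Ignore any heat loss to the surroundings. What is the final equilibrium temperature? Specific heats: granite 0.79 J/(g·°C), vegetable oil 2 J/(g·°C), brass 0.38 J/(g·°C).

T_f ≈ 122.9 °C

Taking heat into each body as positive, Σ m c ΔT = 0:
413×0.79×(T − 255) + 224×2×(T − 31) + 54.4×0.38×(T − 31) = 0
(326.27 + 448 + 20.67) T = 326.27×255 + 448×31 + 20.67×31
T = 97728 / 794.94 = 123 °C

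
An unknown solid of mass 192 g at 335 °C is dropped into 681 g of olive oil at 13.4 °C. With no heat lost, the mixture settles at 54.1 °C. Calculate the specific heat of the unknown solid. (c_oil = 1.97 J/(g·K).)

c ≈ 1.01 J/(g·K)

m_s c (T_s − T_f) = m_oil c_oil (T_f − T_0):
192×c×(335 − 54.1) = 681×1.97×(54.1 − 13.4)
53933 c = 54602  ⇒  c ≈ 1.012 J/(g·K)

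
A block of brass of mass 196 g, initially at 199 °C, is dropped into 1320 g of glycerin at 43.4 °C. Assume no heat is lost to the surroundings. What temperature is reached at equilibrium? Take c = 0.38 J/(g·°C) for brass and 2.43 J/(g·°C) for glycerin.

Energy conservation, ΣQ = 0:
196×0.38×(T − 199) + 1320×2.43×(T − 43.4) = 0
74.48(T − 199) + 3207.6(T − 43.4) = 0
3282.1 T = 154031
T = 154031 / 3282.1 = 46.9 °C

T_f ≈ 46.9 °C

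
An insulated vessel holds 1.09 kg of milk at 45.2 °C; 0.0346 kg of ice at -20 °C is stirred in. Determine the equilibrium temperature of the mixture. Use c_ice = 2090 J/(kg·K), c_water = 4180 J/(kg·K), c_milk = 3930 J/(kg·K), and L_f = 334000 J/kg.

T_f ≈ 40.8 °C

Sum of m c ΔT and latent-heat terms is zero:
ice -20→0 °C: 0.0346·2090·20 = 1446.3
  melt ice: 0.0346·334000 = 11556
  meltwater 0→T: 0.0346·4180·T = 144.63 T
  milk: 4283.7(T − 45.2)
4428.3 T = 193623 − 13003 = 180621
T ≈ 40.79 °C. Since T > 0 °C, the all-ice-melts assumption holds.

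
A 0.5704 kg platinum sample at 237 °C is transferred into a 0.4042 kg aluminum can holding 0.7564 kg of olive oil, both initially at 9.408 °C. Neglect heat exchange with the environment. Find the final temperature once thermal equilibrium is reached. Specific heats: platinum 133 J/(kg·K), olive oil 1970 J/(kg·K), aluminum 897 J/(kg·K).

T_f ≈ 18.4 °C

Let T be the final temperature. ΣQ_i = 0:
0.5704*133*(T − 237) + 0.7564*1970*(T − 9.408) + 0.4042*897*(T − 9.408) = 0
75.86(T − 237) + 1490.1(T − 9.408) + 362.57(T − 9.408) = 0
(75.86 + 1490.1 + 362.57) T = 75.86*237 + 1490.1*9.408 + 362.57*9.408
T = 35410 / 1928.5 = 18.4 °C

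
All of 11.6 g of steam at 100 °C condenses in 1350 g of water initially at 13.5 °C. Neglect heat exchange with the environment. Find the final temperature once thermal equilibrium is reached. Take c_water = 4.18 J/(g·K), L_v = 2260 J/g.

T_f ≈ 18.8 °C

Heat gained plus heat lost sum to zero:
steam→water at 100 °C releases m L_v = 11.6×2260 = 26216; condensate cools 100→T: 11.6×4.18×(T − 100) = 48.49(T − 100); original water: 5643(T − 13.5)
5691.5 T = 26216 + 4848.8 + 76180 = 107245
T ≈ 18.84 °C, under the boiling point, so the assumption holds.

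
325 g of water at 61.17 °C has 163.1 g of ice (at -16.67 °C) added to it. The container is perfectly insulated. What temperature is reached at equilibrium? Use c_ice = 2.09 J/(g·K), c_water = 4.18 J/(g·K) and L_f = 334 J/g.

T_f ≈ 11.2 °C

Setting the total heat transfer to zero:
warm ice to 0 °C: 163.1·2.09·(0 − (-16.67)) = 5682.5; melt ice: 163.1·334 = 54475; meltwater 0→T: 163.1·4.18·T = 681.76 T; water cools: 325·4.18·(T − 61.17) = 1358.5(T − 61.17)
2040.3 T = 83099 − 60158 = 22942
T ≈ 11.24 °C — above 0 °C, consistent with complete melting.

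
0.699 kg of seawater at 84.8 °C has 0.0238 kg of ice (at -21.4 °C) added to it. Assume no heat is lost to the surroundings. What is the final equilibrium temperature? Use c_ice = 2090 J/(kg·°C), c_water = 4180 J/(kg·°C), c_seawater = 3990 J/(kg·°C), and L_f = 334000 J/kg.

Setting the total heat transfer to zero:
warm ice to 0 °C: 0.0238·2090·(0 − (-21.4)) = 1064.5; melt ice: 0.0238·334000 = 7949.2; meltwater 0→T: 0.0238·4180·T = 99.48 T; seawater: 2789(T − 84.8)
2888.5 T = 236508 − 9013.7 = 227494
T ≈ 78.76 °C. Since T > 0 °C, the all-ice-melts assumption holds.

T_f ≈ 78.8 °C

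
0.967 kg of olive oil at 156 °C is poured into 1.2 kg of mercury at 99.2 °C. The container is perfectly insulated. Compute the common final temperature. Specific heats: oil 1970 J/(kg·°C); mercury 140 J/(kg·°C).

T_f ≈ 151.4 °C

Energy conservation, ΣQ = 0:
0.967×1970×(T − 156) + 1.2×140×(T − 99.2) = 0
2073 T = 313844
T = 313844 / 2073 = 151 °C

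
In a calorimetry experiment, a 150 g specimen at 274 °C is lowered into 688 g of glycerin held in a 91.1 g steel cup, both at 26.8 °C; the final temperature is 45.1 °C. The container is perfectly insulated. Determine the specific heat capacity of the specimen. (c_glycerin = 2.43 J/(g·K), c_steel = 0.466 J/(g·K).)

Let T be the final temperature. ΣQ_i = 0:
150·c·(45.1 − 274) + 688·2.43·(45.1 − 26.8) + 91.1·0.466·(45.1 − 26.8) = 0
-34335 c = -31372
c = -31372/-34335 ≈ 0.9137 J/(g·K)

c ≈ 0.914 J/(g·K)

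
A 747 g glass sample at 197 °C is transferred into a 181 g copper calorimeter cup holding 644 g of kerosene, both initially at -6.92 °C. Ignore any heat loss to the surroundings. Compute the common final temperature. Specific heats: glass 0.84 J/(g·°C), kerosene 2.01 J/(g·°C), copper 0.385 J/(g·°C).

T_f ≈ 57.3 °C

With ΣQ=0 the equilibrium temperature is the m·c-weighted mean:
T_f = (627.48×197 + 1294.4×(-6.92) + 69.69×(-6.92)) / (627.48 + 1294.4 + 69.69)
    = 114174 / 1991.6 ≈ 57.33 °C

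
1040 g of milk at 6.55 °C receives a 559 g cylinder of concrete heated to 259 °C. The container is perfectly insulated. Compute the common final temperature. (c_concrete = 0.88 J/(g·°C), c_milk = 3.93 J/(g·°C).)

T_f ≈ 33.7 °C

Heat lost by the concrete equals heat gained by the milk:
559·0.88·(259 − T) = 1040·3.93·(T − 6.55)
491.92(259 − T) = 4087.2(T − 6.55)
4579.1 T = 154178  ⇒  T ≈ 33.67 °C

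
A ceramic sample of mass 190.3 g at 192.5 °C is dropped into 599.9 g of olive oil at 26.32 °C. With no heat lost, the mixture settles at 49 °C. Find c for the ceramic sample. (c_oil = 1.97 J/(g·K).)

c ≈ 0.982 J/(g·K)

Setting the total heat transfer to zero:
190.3×c×(49 − 192.5) + 599.9×1.97×(49 − 26.32) = 0
-27308 c = -26803
c = -26803/-27308 ≈ 0.9815 J/(g·K)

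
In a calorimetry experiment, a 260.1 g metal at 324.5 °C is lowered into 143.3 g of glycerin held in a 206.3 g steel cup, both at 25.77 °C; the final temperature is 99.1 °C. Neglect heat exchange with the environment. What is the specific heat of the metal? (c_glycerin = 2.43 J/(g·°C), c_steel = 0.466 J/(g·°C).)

Taking heat into each body as positive, Σ m c ΔT = 0:
260.1×c×(99.1 − 324.5) + 143.3×2.43×(99.1 − 25.77) + 206.3×0.466×(99.1 − 25.77) = 0
-58627 c = -32585
c = -32585/-58627 ≈ 0.5558 J/(g·°C)

c ≈ 0.556 J/(g·°C)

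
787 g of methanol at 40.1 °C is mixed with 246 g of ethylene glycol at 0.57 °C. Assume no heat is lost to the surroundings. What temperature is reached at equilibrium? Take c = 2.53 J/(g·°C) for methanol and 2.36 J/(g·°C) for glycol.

T_f ≈ 31.2 °C

Set heat shed by the hot body equal to heat absorbed by the cold body:
787·2.53·(40.1 − T) = 246·2.36·(T − 0.57)
1991.1(40.1 − T) = 580.56(T − 0.57)
2571.7 T = 80174  ⇒  T ≈ 31.18 °C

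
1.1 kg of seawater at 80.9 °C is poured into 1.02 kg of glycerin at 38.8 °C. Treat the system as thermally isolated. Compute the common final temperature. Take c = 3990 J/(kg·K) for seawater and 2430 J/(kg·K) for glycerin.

T_f ≈ 65.7 °C

|Q_seawater| = |Q_glycerin|:
1.1·3990·(80.9 − T) = 1.02·2430·(T − 38.8)
4389(80.9 − T) = 2478.6(T − 38.8)
6867.6 T = 451240  ⇒  T ≈ 65.71 °C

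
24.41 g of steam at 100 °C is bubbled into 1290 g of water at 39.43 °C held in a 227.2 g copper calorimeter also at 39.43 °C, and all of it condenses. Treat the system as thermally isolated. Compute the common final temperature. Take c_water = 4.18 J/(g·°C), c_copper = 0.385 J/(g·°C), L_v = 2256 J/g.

Energy conservation, ΣQ = 0:
latent heat released on condensation: 24.41×2256 = 55069; condensate cools 100→T: 24.41×4.18×(T − 100) = 102.03(T − 100); original water: 5392.2(T − 39.43); copper cup: 227.2×0.385×(T − 39.43) = 87.47(T − 39.43)
5581.7 T = 55069 + 10203 + 216063 = 281336
T ≈ 50.40 °C — below 100 °C, confirming all the steam condensed.

T_f ≈ 50.4 °C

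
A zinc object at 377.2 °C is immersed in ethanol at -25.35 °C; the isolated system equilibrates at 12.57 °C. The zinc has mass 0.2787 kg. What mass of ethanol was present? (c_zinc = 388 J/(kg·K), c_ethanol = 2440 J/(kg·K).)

m ≈ 0.426 kg

Energy conservation, ΣQ = 0:
0.2787·388·(12.57 − 377.2) + m·2440·(12.57 − (-25.35)) = 0
92525 m = 39429
m = 39429/92525 ≈ 0.4262 kg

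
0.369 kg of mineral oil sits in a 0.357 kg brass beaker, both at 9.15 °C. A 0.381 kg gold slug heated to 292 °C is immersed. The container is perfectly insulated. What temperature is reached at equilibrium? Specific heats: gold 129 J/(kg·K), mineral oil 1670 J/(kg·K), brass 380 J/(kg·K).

T_f = Σ m_i c_i T_i / Σ m_i c_i:
T_f = (49.15×292 + 616.23×9.15 + 135.66×9.15) / (49.15 + 616.23 + 135.66)
    = 21231 / 801.04 ≈ 26.50 °C

T_f ≈ 26.5 °C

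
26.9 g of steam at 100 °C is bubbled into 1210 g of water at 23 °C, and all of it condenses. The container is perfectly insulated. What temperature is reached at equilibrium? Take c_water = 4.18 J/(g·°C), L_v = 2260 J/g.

T_f ≈ 36.4 °C

Taking heat into each body as positive, Σ m c ΔT = 0:
condense steam: −26.9×2260 = −60794; condensed water 100 °C→T: 112.44(T − 100); original water: 5057.8(T − 23)
5170.2 T = 60794 + 11244 + 116329 = 188368
T ≈ 36.43 °C, under the boiling point, so the assumption holds.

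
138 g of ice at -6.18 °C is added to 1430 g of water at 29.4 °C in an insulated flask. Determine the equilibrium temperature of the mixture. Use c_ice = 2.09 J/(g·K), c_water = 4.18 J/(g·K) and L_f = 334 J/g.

Energy balance with sensible and latent terms:
warm ice to 0 °C: 138·2.09·(0 − (-6.18)) = 1782.4; fusion: m_ice L_f = 138·334 = 46092; warm the meltwater: 576.84 T; water cools: 1430·4.18·(T − 29.4) = 5977.4(T − 29.4)
6554.2 T = 175736 − 47874 = 127861
T ≈ 19.51 °C. Since T > 0 °C, the all-ice-melts assumption holds.

T_f ≈ 19.5 °C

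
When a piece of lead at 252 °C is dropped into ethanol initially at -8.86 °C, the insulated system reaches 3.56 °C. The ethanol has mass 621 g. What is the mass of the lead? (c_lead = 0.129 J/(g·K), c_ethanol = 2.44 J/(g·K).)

|Q_lead| = |Q_ethanol|:
m×0.129×(252 − 3.56) = 621×2.44×(3.56 − (-8.86))
32.05 m = 18819  ⇒  m ≈ 587.2 g

m ≈ 587 g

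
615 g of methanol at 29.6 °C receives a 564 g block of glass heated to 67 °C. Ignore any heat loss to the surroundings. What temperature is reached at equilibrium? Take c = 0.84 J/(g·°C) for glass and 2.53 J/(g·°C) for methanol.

T_f ≈ 38.3 °C

Let T be the final temperature. ΣQ_i = 0:
564·0.84·(T − 67) + 615·2.53·(T − 29.6) = 0
(473.76 + 1555.9) T = 473.76·67 + 1555.9·29.6
T = 77798 / 2029.7 = 38.3 °C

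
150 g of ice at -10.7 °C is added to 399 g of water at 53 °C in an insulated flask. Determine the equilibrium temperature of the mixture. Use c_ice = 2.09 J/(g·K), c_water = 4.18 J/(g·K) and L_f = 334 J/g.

Sum of m c ΔT and latent-heat terms is zero:
ice -10.7→0 °C: 150·2.09·10.7 = 3354.4
  fusion: m_ice L_f = 150·334 = 50100
  warm the meltwater: 627 T
  water cools: 399·4.18·(T − 53) = 1667.8(T − 53)
2294.8 T = 88394 − 53454 = 34940
T ≈ 15.23 °C — above 0 °C, consistent with complete melting.

T_f ≈ 15.2 °C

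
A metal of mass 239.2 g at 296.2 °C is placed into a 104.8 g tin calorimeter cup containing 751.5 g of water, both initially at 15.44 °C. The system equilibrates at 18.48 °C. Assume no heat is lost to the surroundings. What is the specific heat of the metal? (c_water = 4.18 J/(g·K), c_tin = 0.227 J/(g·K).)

Net heat exchanged in the isolated system is zero:
239.2×c×(18.48 − 296.2) + 751.5×4.18×(18.48 − 15.44) + 104.8×0.227×(18.48 − 15.44) = 0
-66431 c = -9621.8
c = -9621.8/-66431 ≈ 0.1448 J/(g·K)

c ≈ 0.145 J/(g·K)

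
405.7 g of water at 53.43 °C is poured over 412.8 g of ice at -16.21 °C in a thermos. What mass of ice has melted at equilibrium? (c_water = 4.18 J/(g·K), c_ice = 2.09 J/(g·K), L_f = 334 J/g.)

Heat available from the water dropping to 0 °C: 405.7×4.18×53.43 = 90608 J.
Of that, 412.8×2.09×16.21 = 13985 J goes to bring the ice to 0 °C, leaving 76623 J.
Fully melting the ice requires m_ice L_f = 412.8×334 = 137875 J.
That's not enough to melt it all — equilibrium is at 0 °C with ice remaining.
Mass melted = 76623/334 ≈ 229.4 g.

m_melted ≈ 229 g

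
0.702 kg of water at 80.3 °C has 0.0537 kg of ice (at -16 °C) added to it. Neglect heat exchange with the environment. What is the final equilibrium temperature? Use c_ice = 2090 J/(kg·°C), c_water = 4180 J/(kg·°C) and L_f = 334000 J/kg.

T_f ≈ 68.3 °C

Setting the total heat transfer to zero:
warm ice to 0 °C: 0.0537·2090·(0 − (-16)) = 1795.7; latent heat to melt: 0.0537·334000 = 17936; meltwater 0→T: 0.0537·4180·T = 224.47 T; water cools: 0.702·4180·(T − 80.3) = 2934.4(T − 80.3)
3158.8 T = 235629 − 19732 = 215898
T ≈ 68.35 °C (positive, so assuming full melt was valid).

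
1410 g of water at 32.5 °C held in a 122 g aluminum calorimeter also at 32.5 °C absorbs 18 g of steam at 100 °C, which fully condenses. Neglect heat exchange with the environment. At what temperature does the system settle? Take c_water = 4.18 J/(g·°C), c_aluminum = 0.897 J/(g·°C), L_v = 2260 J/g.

Taking heat into each body as positive, Σ m c ΔT = 0:
condense steam: −18×2260 = −40680
  condensed water 100 °C→T: 75.24(T − 100)
  water warms: 1410×4.18×(T − 32.5) = 5893.8(T − 32.5)
  cup: 109.43(T − 32.5)
6078.5 T = 40680 + 7524 + 195105 = 243309
T ≈ 40.03 °C (< 100 °C, so full condensation is consistent).

T_f ≈ 40.0 °C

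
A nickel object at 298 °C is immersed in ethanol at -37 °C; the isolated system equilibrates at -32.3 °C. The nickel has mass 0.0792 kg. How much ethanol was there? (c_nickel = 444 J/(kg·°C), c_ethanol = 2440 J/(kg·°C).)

m ≈ 1.01 kg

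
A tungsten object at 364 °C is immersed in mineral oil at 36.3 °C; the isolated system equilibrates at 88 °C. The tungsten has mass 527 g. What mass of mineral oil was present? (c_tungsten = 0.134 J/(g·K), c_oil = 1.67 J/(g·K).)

m ≈ 226 g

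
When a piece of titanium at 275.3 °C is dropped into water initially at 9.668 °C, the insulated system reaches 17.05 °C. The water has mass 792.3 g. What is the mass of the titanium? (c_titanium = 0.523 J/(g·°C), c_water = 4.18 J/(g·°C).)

m ≈ 181 g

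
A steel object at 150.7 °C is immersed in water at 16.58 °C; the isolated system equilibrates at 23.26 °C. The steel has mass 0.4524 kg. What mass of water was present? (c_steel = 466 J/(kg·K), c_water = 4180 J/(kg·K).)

m ≈ 0.962 kg

|Q_steel| = |Q_water|:
0.4524×466×(150.7 − 23.26) = m×4180×(23.26 − 16.58)
27922 m = 26867  ⇒  m ≈ 0.9622 kg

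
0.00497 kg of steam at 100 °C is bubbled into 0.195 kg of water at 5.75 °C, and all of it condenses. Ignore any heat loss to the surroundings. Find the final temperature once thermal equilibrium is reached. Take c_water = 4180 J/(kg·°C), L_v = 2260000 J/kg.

Heat gained plus heat lost sum to zero:
latent heat released on condensation: 0.00497×2260000 = 11232; condensed water 100 °C→T: 20.77(T − 100); water warms: 0.195×4180×(T − 5.75) = 815.1(T − 5.75)
835.87 T = 11232 + 2077.5 + 4686.8 = 17996
T ≈ 21.53 °C, under the boiling point, so the assumption holds.

T_f ≈ 21.5 °C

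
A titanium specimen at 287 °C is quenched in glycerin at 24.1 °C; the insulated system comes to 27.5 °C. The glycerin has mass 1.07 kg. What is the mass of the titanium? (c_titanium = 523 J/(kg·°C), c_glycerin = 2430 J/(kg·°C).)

m ≈ 0.0651 kg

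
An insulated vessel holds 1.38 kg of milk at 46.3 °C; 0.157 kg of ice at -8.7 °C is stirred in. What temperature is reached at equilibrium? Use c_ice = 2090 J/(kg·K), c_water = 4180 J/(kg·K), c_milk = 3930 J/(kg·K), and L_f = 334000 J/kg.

Energy conservation, ΣQ = 0:
ice -8.7→0 °C: 0.157·2090·8.7 = 2854.7; latent heat to melt: 0.157·334000 = 52438; meltwater 0→T: 0.157·4180·T = 656.26 T; milk cools: 1.38·3930·(T − 46.3) = 5423.4(T − 46.3)
6079.7 T = 251103 − 55293 = 195811
T ≈ 32.21 °C — above 0 °C, consistent with complete melting.

T_f ≈ 32.2 °C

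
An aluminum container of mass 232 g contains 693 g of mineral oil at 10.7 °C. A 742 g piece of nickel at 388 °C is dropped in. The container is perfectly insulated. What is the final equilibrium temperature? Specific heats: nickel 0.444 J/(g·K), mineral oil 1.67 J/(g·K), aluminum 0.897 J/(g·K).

Heat gained plus heat lost sum to zero:
742×0.444×(T − 388) + 693×1.67×(T − 10.7) + 232×0.897×(T − 10.7) = 0
329.45(T − 388) + 1157.3(T − 10.7) + 208.1(T − 10.7) = 0
(329.45 + 1157.3 + 208.1) T = 329.45×388 + 1157.3×10.7 + 208.1×10.7
T ≈ 84.04 °C

T_f ≈ 84.0 °C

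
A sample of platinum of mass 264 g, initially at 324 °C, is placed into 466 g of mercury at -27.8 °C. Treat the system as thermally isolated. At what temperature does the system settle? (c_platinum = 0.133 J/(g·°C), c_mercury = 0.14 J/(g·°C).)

T_f ≈ 95.3 °C

Set heat shed by the hot body equal to heat absorbed by the cold body:
264*0.133*(324 − T) = 466*0.14*(T − (-27.8))
35.11(324 − T) = 65.24(T − (-27.8))
100.35 T = 9562.6  ⇒  T ≈ 95.29 °C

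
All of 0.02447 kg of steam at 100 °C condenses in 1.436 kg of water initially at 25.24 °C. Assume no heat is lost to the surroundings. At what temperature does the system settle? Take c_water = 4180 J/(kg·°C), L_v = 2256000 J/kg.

T_f ≈ 35.5 °C

Energy conservation, ΣQ = 0:
latent heat released on condensation: 0.02447×2256000 = 55204; condensed water 100 °C→T: 102.28(T − 100); water warms: 1.436×4180×(T − 25.24) = 6002.5(T − 25.24)
6104.8 T = 55204 + 10228 + 151503 = 216935
T ≈ 35.54 °C (< 100 °C, so full condensation is consistent).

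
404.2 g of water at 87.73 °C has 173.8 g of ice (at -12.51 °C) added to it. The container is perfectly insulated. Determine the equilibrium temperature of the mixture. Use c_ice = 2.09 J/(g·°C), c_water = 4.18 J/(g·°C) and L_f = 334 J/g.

Let T be the final temperature. ΣQ_i = 0:
ice -12.51→0 °C: 173.8×2.09×12.51 = 4544.2
  fusion: m_ice L_f = 173.8×334 = 58049
  meltwater 0→T: 173.8×4.18×T = 726.48 T
  water: 1689.6(T − 87.73)
2416 T = 148225 − 62593 = 85631
T ≈ 35.44 °C. Since T > 0 °C, the all-ice-melts assumption holds.

T_f ≈ 35.4 °C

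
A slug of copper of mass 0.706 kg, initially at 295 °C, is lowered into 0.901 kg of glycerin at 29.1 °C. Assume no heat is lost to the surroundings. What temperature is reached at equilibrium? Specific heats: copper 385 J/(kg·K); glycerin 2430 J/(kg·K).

Conservation of energy gives ΣQ = 0:
0.706*385*(T − 295) + 0.901*2430*(T − 29.1) = 0
2461.2 T = 143896
T = 143896/2461.2 ≈ 58.46 °C

T_f ≈ 58.5 °C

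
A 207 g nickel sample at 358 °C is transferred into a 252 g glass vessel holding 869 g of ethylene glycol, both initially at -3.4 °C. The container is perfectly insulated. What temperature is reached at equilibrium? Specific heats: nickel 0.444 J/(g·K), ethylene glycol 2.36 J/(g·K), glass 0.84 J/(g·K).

Conservation of energy gives ΣQ = 0:
207·0.444·(T − 358) + 869·2.36·(T − (-3.4)) + 252·0.84·(T − (-3.4)) = 0
91.91(T − 358) + 2050.8(T − (-3.4)) + 211.68(T − (-3.4)) = 0
(91.91 + 2050.8 + 211.68) T = 91.91·358 + 2050.8·(-3.4) + 211.68·(-3.4)
T = 25210/2354.4 ≈ 10.71 °C

T_f ≈ 10.7 °C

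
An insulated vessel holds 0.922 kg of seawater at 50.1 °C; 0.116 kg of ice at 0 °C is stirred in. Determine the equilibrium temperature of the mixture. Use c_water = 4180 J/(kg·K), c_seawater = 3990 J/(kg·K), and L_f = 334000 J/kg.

Heat gained plus heat lost sum to zero:
fusion: m_ice L_f = 0.116×334000 = 38744
  meltwater 0→T: 0.116×4180×T = 484.88 T
  seawater cools: 0.922×3990×(T − 50.1) = 3678.8(T − 50.1)
4163.7 T = 184307 − 38744 = 145563
T ≈ 34.96 °C (positive, so assuming full melt was valid).

T_f ≈ 35.0 °C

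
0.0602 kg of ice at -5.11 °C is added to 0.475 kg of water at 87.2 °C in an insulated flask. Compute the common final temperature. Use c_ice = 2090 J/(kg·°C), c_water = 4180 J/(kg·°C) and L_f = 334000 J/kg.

Energy conservation, ΣQ = 0:
warm ice to 0 °C: 0.0602×2090×(0 − (-5.11)) = 642.93
  melt ice: 0.0602×334000 = 20107
  warm the meltwater: 251.64 T
  water cools: 0.475×4180×(T − 87.2) = 1985.5(T − 87.2)
2237.1 T = 173136 − 20750 = 152386
T ≈ 68.12 °C (positive, so assuming full melt was valid).

T_f ≈ 68.1 °C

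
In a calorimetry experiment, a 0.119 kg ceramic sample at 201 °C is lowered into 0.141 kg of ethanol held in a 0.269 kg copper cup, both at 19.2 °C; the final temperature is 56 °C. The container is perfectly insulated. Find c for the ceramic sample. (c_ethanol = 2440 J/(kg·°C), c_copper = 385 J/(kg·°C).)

Energy conservation, ΣQ = 0:
0.119·c·(56 − 201) + 0.141·2440·(56 − 19.2) + 0.269·385·(56 − 19.2) = 0
-17.25 c = -16472
c = -16472/-17.25 ≈ 954.6 J/(kg·°C)

c ≈ 955 J/(kg·°C)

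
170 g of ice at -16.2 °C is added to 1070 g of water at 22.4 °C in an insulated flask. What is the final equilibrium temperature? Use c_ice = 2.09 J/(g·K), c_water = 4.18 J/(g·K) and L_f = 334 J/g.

T_f ≈ 7.3 °C

Energy conservation, ΣQ = 0:
ice -16.2→0 °C: 170·2.09·16.2 = 5755.9; latent heat to melt: 170·334 = 56780; meltwater 0→T: 170·4.18·T = 710.6 T; water: 4472.6(T − 22.4)
5183.2 T = 100186 − 62536 = 37650
T ≈ 7.26 °C. Since T > 0 °C, the all-ice-melts assumption holds.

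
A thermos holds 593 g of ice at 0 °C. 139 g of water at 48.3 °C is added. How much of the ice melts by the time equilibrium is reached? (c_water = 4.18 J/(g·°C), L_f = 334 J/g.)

Cooling the water to 0 °C releases 139×4.18×48.3 = 28063 J.
Melting all 593 g of ice would need 593×334 = 198062 J.
28063 J < 198062 J, so only part of the ice melts and the system sits at 0 °C.
m_melt = 28063 / L_f = 84.02 g.

m_melted ≈ 84 g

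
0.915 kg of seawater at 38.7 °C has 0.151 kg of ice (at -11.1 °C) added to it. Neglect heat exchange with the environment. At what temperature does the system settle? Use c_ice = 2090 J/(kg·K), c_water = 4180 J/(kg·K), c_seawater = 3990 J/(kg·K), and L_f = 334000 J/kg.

Conservation of energy gives ΣQ = 0:
warm ice to 0 °C: 0.151·2090·(0 − (-11.1)) = 3503
  latent heat to melt: 0.151·334000 = 50434
  warm the meltwater: 631.18 T
  seawater: 3650.9(T − 38.7)
4282 T = 141288 − 53937 = 87351
T ≈ 20.40 °C (positive, so assuming full melt was valid).

T_f ≈ 20.4 °C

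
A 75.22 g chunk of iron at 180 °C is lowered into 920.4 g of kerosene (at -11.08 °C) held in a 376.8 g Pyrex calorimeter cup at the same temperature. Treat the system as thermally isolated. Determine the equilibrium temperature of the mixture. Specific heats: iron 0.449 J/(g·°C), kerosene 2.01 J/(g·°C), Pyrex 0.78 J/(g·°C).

T_f is the heat-capacity-weighted average of the initial temperatures:
T_f = (33.77×180 + 1850×(-11.08) + 293.9×(-11.08)) / (33.77 + 1850 + 293.9)
    = -17675 / 2177.7 ≈ -8.12 °C

T_f ≈ -8.1 °C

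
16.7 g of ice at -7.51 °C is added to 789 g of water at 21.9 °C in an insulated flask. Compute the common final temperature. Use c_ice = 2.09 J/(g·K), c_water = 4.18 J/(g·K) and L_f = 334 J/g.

T_f ≈ 19.7 °C

Heat gained plus heat lost sum to zero:
ice -7.51→0 °C: 16.7·2.09·7.51 = 262.12
  latent heat to melt: 16.7·334 = 5577.8
  warm the meltwater: 69.81 T
  water: 3298(T − 21.9)
3367.8 T = 72227 − 5839.9 = 66387
T ≈ 19.71 °C — above 0 °C, consistent with complete melting.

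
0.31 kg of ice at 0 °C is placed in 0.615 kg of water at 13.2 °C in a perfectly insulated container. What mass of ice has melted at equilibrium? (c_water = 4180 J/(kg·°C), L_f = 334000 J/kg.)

m_melted ≈ 0.102 kg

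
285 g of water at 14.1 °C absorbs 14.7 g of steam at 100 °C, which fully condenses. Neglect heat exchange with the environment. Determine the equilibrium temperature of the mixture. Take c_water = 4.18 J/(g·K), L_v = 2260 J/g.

Net heat exchanged in the isolated system is zero:
steam→water at 100 °C releases m L_v = 14.7·2260 = 33222
  condensed water 100 °C→T: 61.45(T − 100)
  water warms: 285·4.18·(T − 14.1) = 1191.3(T − 14.1)
1252.7 T = 33222 + 6144.6 + 16797 = 56164
T ≈ 44.83 °C (< 100 °C, so full condensation is consistent).

T_f ≈ 44.8 °C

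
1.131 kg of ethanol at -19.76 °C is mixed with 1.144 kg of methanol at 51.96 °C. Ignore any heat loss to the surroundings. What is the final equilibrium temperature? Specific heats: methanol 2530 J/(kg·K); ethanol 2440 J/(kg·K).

T_f ≈ 17.0 °C

T_f = Σ m_i c_i T_i / Σ m_i c_i:
T_f = (2894.3×51.96 + 2759.6×(-19.76)) / (2894.3 + 2759.6)
    = 95858 / 5654 ≈ 16.95 °C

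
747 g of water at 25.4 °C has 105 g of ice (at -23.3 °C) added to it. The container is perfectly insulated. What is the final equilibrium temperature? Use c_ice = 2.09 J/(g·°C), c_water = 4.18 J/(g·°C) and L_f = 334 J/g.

T_f ≈ 11.0 °C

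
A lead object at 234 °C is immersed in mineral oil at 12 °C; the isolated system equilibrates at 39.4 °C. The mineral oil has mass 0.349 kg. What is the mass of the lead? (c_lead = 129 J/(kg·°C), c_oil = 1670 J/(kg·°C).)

|Q_lead| = |Q_oil|:
m×129×(234 − 39.4) = 0.349×1670×(39.4 − 12)
25103 m = 15970  ⇒  m ≈ 0.6362 kg

m ≈ 0.636 kg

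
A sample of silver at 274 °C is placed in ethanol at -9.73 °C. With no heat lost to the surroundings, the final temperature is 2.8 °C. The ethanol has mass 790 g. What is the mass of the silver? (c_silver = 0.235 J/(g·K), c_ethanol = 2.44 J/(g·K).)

m ≈ 379 g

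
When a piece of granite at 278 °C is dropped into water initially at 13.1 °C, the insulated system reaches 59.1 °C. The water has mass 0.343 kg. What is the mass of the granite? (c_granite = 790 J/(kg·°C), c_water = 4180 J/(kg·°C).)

Heat gained plus heat lost sum to zero:
m×790×(59.1 − 278) + 0.343×4180×(59.1 − 13.1) = 0
-172931 m = -65952
m = -65952/-172931 ≈ 0.3814 kg

m ≈ 0.381 kg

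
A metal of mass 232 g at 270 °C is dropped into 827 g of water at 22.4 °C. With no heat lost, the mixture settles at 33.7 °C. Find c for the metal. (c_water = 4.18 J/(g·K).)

Setting the total heat transfer to zero:
232×c×(33.7 − 270) + 827×4.18×(33.7 − 22.4) = 0
-54822 c = -39063
c = -39063/-54822 ≈ 0.7125 J/(g·K)

c ≈ 0.713 J/(g·K)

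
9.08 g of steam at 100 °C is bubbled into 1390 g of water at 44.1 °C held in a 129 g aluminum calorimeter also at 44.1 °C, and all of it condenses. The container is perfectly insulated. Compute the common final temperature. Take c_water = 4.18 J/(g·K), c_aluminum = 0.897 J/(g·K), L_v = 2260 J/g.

Conservation of energy gives ΣQ = 0:
condense steam: −9.08×2260 = −20521
  condensate cools 100→T: 9.08×4.18×(T − 100) = 37.95(T − 100)
  original water: 5810.2(T − 44.1)
  cup: 115.71(T − 44.1)
5963.9 T = 20521 + 3795.4 + 261333 = 285649
T ≈ 47.90 °C (< 100 °C, so full condensation is consistent).

T_f ≈ 47.9 °C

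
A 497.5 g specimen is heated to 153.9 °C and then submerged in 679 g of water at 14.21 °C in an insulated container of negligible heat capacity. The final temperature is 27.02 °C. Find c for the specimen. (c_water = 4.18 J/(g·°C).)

Heat lost by the specimen = heat gained by the water:
497.5×c×(153.9 − 27.02) = 679×4.18×(27.02 − 14.21)
63123 c = 36358  ⇒  c ≈ 0.576 J/(g·°C)

c ≈ 0.576 J/(g·°C)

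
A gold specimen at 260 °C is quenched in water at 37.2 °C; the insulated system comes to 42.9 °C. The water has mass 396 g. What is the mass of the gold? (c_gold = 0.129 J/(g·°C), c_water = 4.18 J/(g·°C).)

|Q_gold| = |Q_water|:
m·0.129·(260 − 42.9) = 396·4.18·(42.9 − 37.2)
28.01 m = 9435.1  ⇒  m ≈ 336.9 g

m ≈ 337 g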